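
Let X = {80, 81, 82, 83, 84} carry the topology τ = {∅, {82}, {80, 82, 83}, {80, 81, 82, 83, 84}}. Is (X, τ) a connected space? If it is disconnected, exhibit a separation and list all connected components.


(X, τ) is connected.

Find clopen sets (U ∈ τ with X ∖ U ∈ τ):
  U = ∅, X ∖ U = {80, 81, 82, 83, 84} — both open, so U is clopen.
  U = {80, 81, 82, 83, 84}, X ∖ U = ∅ — both open, so U is clopen.
Only trivial clopens (∅ and X) exist, so (X, τ) is connected.
Compute connected components by grouping points that agree on all clopens:
  component: {80, 81, 82, 83, 84}


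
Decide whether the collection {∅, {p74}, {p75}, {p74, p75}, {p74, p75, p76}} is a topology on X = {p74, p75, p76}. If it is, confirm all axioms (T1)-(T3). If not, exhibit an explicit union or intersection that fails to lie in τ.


τ IS a topology on X.

Axiom (T1): ∅ ∈ τ? Yes; X ∈ τ? Yes.
Axiom (T2/T3): check pairwise unions and intersections of members of τ.
All pairwise intersections and unions checked — each lies in τ. Therefore τ satisfies (T1), (T2), (T3): it IS a topology on X.


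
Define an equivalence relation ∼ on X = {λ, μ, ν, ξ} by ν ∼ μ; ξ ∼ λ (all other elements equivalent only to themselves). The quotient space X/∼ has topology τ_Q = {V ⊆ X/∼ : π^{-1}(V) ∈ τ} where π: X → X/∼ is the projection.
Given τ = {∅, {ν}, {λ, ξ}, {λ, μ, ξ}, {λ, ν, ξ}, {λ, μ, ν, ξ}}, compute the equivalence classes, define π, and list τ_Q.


X/∼ = {[λ=ξ], [μ=ν]}; |τ_Q| = 3.

Equivalence classes: [λ=ξ], [μ=ν].
Quotient map π: X → X/∼ sends λ ↦ [λ=ξ], μ ↦ [μ=ν], ν ↦ [μ=ν], ξ ↦ [λ=ξ].
For each subset V ⊆ X/∼, compute π^{-1}(V) ⊆ X and check whether π^{-1}(V) ∈ τ. V is open in τ_Q iff π^{-1}(V) ∈ τ.
  V = {}: π^{-1}(V) = ∅ ∈ τ ✓.
  V = {[λ=ξ]}: π^{-1}(V) = {λ, ξ} ∈ τ ✓.
  V = {[μ=ν]}: π^{-1}(V) = {μ, ν} ∉ τ ✗.
  V = {[λ=ξ], [μ=ν]}: π^{-1}(V) = {λ, μ, ν, ξ} ∈ τ ✓.
Open sets in the quotient: τ_Q = {{}, {[λ=ξ]}, {[λ=ξ], [μ=ν]}} (3 elements).


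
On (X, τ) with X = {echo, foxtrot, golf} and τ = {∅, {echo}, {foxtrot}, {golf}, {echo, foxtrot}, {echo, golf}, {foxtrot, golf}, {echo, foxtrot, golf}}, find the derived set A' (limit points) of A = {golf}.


A' = ∅

For each x ∈ X, list the open sets U ∈ τ with x ∈ U, then check whether U ∩ (A ∖ {x}) ≠ ∅ for every such U.
  x = echo: open {echo} ∋ x has {echo} ∩ (A ∖ {echo}) = ∅, so x is NOT a limit point.
  x = foxtrot: open {foxtrot} ∋ x has {foxtrot} ∩ (A ∖ {foxtrot}) = ∅, so x is NOT a limit point.
  x = golf: open {golf} ∋ x has {golf} ∩ (A ∖ {golf}) = ∅, so x is NOT a limit point.
Collecting: A' = ∅.


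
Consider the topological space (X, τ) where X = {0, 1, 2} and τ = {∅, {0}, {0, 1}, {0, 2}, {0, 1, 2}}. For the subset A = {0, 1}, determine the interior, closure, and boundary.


int(A) = {0, 1}, cl(A) = {0, 1, 2}, ∂A = {2}.

Closed sets in (X, τ) are complements of opens:
  closed(X, τ) = {∅, {1}, {2}, {1, 2}, {0, 1, 2}}.
int(A) = ⋃ {U ∈ τ : U ⊆ A}. Opens contained in A: ∅, {0}, {0, 1}.
Taking the union of these: int(A) = {0, 1}.
cl(A) = ⋂ {C closed : A ⊆ C}. Closed sets containing A: {0, 1, 2}.
Intersecting these: cl(A) = {0, 1, 2}.
∂A = cl(A) ∖ int(A) = {0, 1, 2} ∖ {0, 1} = {2}.


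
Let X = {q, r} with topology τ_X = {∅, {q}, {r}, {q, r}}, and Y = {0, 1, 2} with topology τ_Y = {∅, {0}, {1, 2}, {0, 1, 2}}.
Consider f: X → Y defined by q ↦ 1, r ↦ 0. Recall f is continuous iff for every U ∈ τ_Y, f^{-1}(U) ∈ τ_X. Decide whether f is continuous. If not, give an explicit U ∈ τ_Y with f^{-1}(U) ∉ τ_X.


f IS continuous.

Compute f^{-1}(U) for each U ∈ τ_Y:
  U = ∅: f^{-1}(U) = ∅ ∈ τ_X ✓.
  U = {0}: f^{-1}(U) = {r} ∈ τ_X ✓.
  U = {1, 2}: f^{-1}(U) = {q} ∈ τ_X ✓.
  U = {0, 1, 2}: f^{-1}(U) = {q, r} ∈ τ_X ✓.
Every preimage lies in τ_X, so f IS continuous.


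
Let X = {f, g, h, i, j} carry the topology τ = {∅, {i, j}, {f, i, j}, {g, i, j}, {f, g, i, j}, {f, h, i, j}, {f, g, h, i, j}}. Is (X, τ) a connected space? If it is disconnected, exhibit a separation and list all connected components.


(X, τ) is connected.

Find clopen sets (U ∈ τ with X ∖ U ∈ τ):
  U = ∅, X ∖ U = {f, g, h, i, j} — both open, so U is clopen.
  U = {f, g, h, i, j}, X ∖ U = ∅ — both open, so U is clopen.
Only trivial clopens (∅ and X) exist, so (X, τ) is connected.
Compute connected components by grouping points that agree on all clopens:
  component: {f, g, h, i, j}


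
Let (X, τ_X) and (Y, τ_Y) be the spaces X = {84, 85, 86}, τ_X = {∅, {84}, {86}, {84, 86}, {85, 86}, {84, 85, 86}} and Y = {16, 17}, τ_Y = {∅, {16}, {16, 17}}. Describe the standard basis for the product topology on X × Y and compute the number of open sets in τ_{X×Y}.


Basis B = {∅ × ∅, {84} × {16}, {86} × {16}, {84} × {16, 17}, {84, 86} × {16}, {85, 86} × {16}, {86} × {16, 17}, {84, 85, 86} × {16}, {84, 86} × {16, 17}, {85, 86} × {16, 17}, {84, 85, 86} × {16, 17}}; |τ_{X×Y}| = 18.

Enumerate products U × V with U ∈ τ_X, V ∈ τ_Y (deduplicated):
  ∅ × ∅ = {} (∅)
  {84} × {16} = {(84,16)}
  {86} × {16} = {(86,16)}
  {84} × {16, 17} = {(84,16), (84,17)}
  {84, 86} × {16} = {(84,16), (86,16)}
  {85, 86} × {16} = {(85,16), (86,16)}
  {86} × {16, 17} = {(86,16), (86,17)}
  {84, 85, 86} × {16} = {(84,16), (85,16), (86,16)}
  {84, 86} × {16, 17} = {(84,16), (84,17), (86,16), (86,17)}
  {85, 86} × {16, 17} = {(85,16), (85,17), (86,16), (86,17)}
  {84, 85, 86} × {16, 17} = {(84,16), (84,17), (85,16), (85,17), (86,16), (86,17)}
These 11 distinct sets form the basis B.
Close under arbitrary unions to get τ_{X×Y}; counting gives |τ_{X×Y}| = 18.


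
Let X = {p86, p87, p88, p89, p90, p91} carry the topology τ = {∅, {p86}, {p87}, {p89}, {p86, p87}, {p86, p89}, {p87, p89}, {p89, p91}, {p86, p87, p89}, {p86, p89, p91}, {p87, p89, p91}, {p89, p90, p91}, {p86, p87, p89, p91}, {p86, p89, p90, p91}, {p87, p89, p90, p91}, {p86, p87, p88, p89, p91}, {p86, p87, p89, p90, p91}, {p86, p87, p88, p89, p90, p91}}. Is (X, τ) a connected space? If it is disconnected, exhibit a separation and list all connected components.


(X, τ) is connected.

Find clopen sets (U ∈ τ with X ∖ U ∈ τ):
  U = ∅, X ∖ U = {p86, p87, p88, p89, p90, p91} — both open, so U is clopen.
  U = {p86, p87, p88, p89, p90, p91}, X ∖ U = ∅ — both open, so U is clopen.
Only trivial clopens (∅ and X) exist, so (X, τ) is connected.
Compute connected components by grouping points that agree on all clopens:
  component: {p86, p87, p88, p89, p90, p91}


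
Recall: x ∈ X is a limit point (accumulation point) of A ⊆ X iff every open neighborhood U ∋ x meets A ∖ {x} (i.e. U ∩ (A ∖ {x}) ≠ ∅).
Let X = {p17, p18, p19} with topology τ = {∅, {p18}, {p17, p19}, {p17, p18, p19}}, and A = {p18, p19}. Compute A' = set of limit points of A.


A' = {p17}

For each x ∈ X, list the open sets U ∈ τ with x ∈ U, then check whether U ∩ (A ∖ {x}) ≠ ∅ for every such U.
  x = p17: opens ∋ x are {p17, p19}, {p17, p18, p19}; each meets A ∖ {p17}, so x IS a limit point.
  x = p18: open {p18} ∋ x has {p18} ∩ (A ∖ {p18}) = ∅, so x is NOT a limit point.
  x = p19: open {p17, p19} ∋ x has {p17, p19} ∩ (A ∖ {p19}) = ∅, so x is NOT a limit point.
Collecting: A' = {p17}.


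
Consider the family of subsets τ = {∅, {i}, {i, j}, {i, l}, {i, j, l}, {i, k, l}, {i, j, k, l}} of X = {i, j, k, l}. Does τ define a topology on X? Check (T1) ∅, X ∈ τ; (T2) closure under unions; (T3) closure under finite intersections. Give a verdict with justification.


τ IS a topology on X.

Axiom (T1): ∅ ∈ τ? Yes; X ∈ τ? Yes.
Axiom (T2/T3): check pairwise unions and intersections of members of τ.
All pairwise intersections and unions checked — each lies in τ. Therefore τ satisfies (T1), (T2), (T3): it IS a topology on X.


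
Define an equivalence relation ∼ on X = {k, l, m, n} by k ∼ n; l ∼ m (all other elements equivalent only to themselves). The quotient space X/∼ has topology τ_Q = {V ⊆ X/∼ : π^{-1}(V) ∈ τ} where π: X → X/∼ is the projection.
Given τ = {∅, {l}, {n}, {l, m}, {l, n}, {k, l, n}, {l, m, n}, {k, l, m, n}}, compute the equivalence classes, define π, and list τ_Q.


X/∼ = {[k=n], [l=m]}; |τ_Q| = 3.

Equivalence classes: [k=n], [l=m].
Quotient map π: X → X/∼ sends k ↦ [k=n], l ↦ [l=m], m ↦ [l=m], n ↦ [k=n].
For each subset V ⊆ X/∼, compute π^{-1}(V) ⊆ X and check whether π^{-1}(V) ∈ τ. V is open in τ_Q iff π^{-1}(V) ∈ τ.
  V = {}: π^{-1}(V) = ∅ ∈ τ ✓.
  V = {[k=n]}: π^{-1}(V) = {k, n} ∉ τ ✗.
  V = {[l=m]}: π^{-1}(V) = {l, m} ∈ τ ✓.
  V = {[k=n], [l=m]}: π^{-1}(V) = {k, l, m, n} ∈ τ ✓.
Open sets in the quotient: τ_Q = {{}, {[l=m]}, {[k=n], [l=m]}} (3 elements).


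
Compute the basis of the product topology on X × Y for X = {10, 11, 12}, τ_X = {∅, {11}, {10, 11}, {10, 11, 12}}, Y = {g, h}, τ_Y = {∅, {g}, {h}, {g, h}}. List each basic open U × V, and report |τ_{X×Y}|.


Basis B = {∅ × ∅, {11} × {g}, {11} × {h}, {10, 11} × {g}, {10, 11} × {h}, {11} × {g, h}, {10, 11, 12} × {g}, {10, 11, 12} × {h}, {10, 11} × {g, h}, {10, 11, 12} × {g, h}}; |τ_{X×Y}| = 16.

Enumerate products U × V with U ∈ τ_X, V ∈ τ_Y (deduplicated):
  ∅ × ∅ = {} (∅)
  {11} × {g} = {(11,g)}
  {11} × {h} = {(11,h)}
  {10, 11} × {g} = {(10,g), (11,g)}
  {10, 11} × {h} = {(10,h), (11,h)}
  {11} × {g, h} = {(11,g), (11,h)}
  {10, 11, 12} × {g} = {(10,g), (11,g), (12,g)}
  {10, 11, 12} × {h} = {(10,h), (11,h), (12,h)}
  {10, 11} × {g, h} = {(10,g), (10,h), (11,g), (11,h)}
  {10, 11, 12} × {g, h} = {(10,g), (10,h), (11,g), (11,h), (12,g), (12,h)}
These 10 distinct sets form the basis B.
Close under arbitrary unions to get τ_{X×Y}; counting gives |τ_{X×Y}| = 16.


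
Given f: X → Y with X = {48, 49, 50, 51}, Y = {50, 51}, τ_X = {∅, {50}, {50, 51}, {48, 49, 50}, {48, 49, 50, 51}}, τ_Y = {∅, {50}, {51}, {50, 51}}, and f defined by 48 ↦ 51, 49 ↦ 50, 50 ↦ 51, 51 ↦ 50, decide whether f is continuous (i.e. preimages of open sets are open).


f is NOT continuous.

Compute f^{-1}(U) for each U ∈ τ_Y:
  U = ∅: f^{-1}(U) = ∅ ∈ τ_X ✓.
  U = {50}: f^{-1}(U) = {49, 51} ∉ τ_X ✗.
  U = {51}: f^{-1}(U) = {48, 50} ∉ τ_X ✗.
  U = {50, 51}: f^{-1}(U) = {48, 49, 50, 51} ∈ τ_X ✓.
Found U = {50} with f^{-1}(U) = {49, 51} not in τ_X. Therefore f is NOT continuous.


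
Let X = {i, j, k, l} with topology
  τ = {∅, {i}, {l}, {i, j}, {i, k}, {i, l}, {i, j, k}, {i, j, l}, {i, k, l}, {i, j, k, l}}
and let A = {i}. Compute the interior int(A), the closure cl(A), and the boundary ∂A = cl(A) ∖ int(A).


int(A) = {i}, cl(A) = {i, j, k}, ∂A = {j, k}.

Closed sets in (X, τ) are complements of opens:
  closed(X, τ) = {∅, {j}, {k}, {l}, {j, k}, {j, l}, {k, l}, {i, j, k}, {j, k, l}, {i, j, k, l}}.
int(A) = ⋃ {U ∈ τ : U ⊆ A}. Opens contained in A: ∅, {i}.
Taking the union of these: int(A) = {i}.
cl(A) = ⋂ {C closed : A ⊆ C}. Closed sets containing A: {i, j, k}, {i, j, k, l}.
Intersecting these: cl(A) = {i, j, k}.
∂A = cl(A) ∖ int(A) = {i, j, k} ∖ {i} = {j, k}.


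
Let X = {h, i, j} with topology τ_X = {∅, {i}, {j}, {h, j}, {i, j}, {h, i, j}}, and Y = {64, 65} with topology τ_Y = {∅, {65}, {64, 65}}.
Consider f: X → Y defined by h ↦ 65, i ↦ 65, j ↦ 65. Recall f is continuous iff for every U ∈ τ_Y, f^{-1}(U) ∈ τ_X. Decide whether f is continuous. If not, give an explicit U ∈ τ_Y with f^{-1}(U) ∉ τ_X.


f IS continuous.

Compute f^{-1}(U) for each U ∈ τ_Y:
  U = ∅: f^{-1}(U) = ∅ ∈ τ_X ✓.
  U = {65}: f^{-1}(U) = {h, i, j} ∈ τ_X ✓.
  U = {64, 65}: f^{-1}(U) = {h, i, j} ∈ τ_X ✓.
Every preimage lies in τ_X, so f IS continuous.


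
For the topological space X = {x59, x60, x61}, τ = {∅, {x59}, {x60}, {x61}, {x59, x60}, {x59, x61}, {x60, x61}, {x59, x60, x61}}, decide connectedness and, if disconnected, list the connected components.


(X, τ) is disconnected; components = [{x59}, {x60}, {x61}].

Find clopen sets (U ∈ τ with X ∖ U ∈ τ):
  U = ∅, X ∖ U = {x59, x60, x61} — both open, so U is clopen.
  U = {x59}, X ∖ U = {x60, x61} — both open, so U is clopen.
  U = {x60}, X ∖ U = {x59, x61} — both open, so U is clopen.
  U = {x61}, X ∖ U = {x59, x60} — both open, so U is clopen.
  U = {x59, x60}, X ∖ U = {x61} — both open, so U is clopen.
  U = {x59, x61}, X ∖ U = {x60} — both open, so U is clopen.
  U = {x60, x61}, X ∖ U = {x59} — both open, so U is clopen.
  U = {x59, x60, x61}, X ∖ U = ∅ — both open, so U is clopen.
Nontrivial clopen(s) exist: e.g. {x61}. So (X, τ) is disconnected.
Compute connected components by grouping points that agree on all clopens:
  component: {x59}
  component: {x60}
  component: {x61}


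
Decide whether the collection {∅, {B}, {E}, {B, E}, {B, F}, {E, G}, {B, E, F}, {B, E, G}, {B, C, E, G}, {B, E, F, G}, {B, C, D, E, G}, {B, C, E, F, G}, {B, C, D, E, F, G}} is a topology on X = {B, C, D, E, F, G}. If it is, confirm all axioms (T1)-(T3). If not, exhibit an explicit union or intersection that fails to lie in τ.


τ IS a topology on X.

Axiom (T1): ∅ ∈ τ? Yes; X ∈ τ? Yes.
Axiom (T2/T3): check pairwise unions and intersections of members of τ.
All pairwise intersections and unions checked — each lies in τ. Therefore τ satisfies (T1), (T2), (T3): it IS a topology on X.


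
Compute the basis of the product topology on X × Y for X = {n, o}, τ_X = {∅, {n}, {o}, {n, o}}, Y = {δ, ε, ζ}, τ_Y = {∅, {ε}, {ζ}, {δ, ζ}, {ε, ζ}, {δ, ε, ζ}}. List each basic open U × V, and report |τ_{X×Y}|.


Basis B = {∅ × ∅, {n} × {ε}, {n} × {ζ}, {o} × {ε}, {o} × {ζ}, {n} × {δ, ζ}, {n} × {ε, ζ}, {n, o} × {ε}, {n, o} × {ζ}, {o} × {δ, ζ}, {o} × {ε, ζ}, {n} × {δ, ε, ζ}, {o} × {δ, ε, ζ}, {n, o} × {δ, ζ}, {n, o} × {ε, ζ}, {n, o} × {δ, ε, ζ}}; |τ_{X×Y}| = 36.

Enumerate products U × V with U ∈ τ_X, V ∈ τ_Y (deduplicated):
  ∅ × ∅ = {} (∅)
  {n} × {ε} = {(n,ε)}
  {n} × {ζ} = {(n,ζ)}
  {o} × {ε} = {(o,ε)}
  {o} × {ζ} = {(o,ζ)}
  {n} × {δ, ζ} = {(n,δ), (n,ζ)}
  {n} × {ε, ζ} = {(n,ε), (n,ζ)}
  {n, o} × {ε} = {(n,ε), (o,ε)}
  {n, o} × {ζ} = {(n,ζ), (o,ζ)}
  {o} × {δ, ζ} = {(o,δ), (o,ζ)}
  {o} × {ε, ζ} = {(o,ε), (o,ζ)}
  {n} × {δ, ε, ζ} = {(n,δ), (n,ε), (n,ζ)}
  {o} × {δ, ε, ζ} = {(o,δ), (o,ε), (o,ζ)}
  {n, o} × {δ, ζ} = {(n,δ), (n,ζ), (o,δ), (o,ζ)}
  {n, o} × {ε, ζ} = {(n,ε), (n,ζ), (o,ε), (o,ζ)}
  {n, o} × {δ, ε, ζ} = {(n,δ), (n,ε), (n,ζ), (o,δ), (o,ε), (o,ζ)}
These 16 distinct sets form the basis B.
Close under arbitrary unions to get τ_{X×Y}; counting gives |τ_{X×Y}| = 36.


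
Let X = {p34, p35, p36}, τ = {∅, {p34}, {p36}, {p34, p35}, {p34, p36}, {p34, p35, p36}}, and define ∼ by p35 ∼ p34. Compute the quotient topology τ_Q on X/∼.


X/∼ = {[p34=p35], [p36]}; |τ_Q| = 4.

Equivalence classes: [p34=p35], [p36].
Quotient map π: X → X/∼ sends p34 ↦ [p34=p35], p35 ↦ [p34=p35], p36 ↦ [p36].
For each subset V ⊆ X/∼, compute π^{-1}(V) ⊆ X and check whether π^{-1}(V) ∈ τ. V is open in τ_Q iff π^{-1}(V) ∈ τ.
  V = {}: π^{-1}(V) = ∅ ∈ τ ✓.
  V = {[p34=p35]}: π^{-1}(V) = {p34, p35} ∈ τ ✓.
  V = {[p36]}: π^{-1}(V) = {p36} ∈ τ ✓.
  V = {[p34=p35], [p36]}: π^{-1}(V) = {p34, p35, p36} ∈ τ ✓.
Open sets in the quotient: τ_Q = {{}, {[p34=p35]}, {[p36]}, {[p34=p35], [p36]}} (4 elements).


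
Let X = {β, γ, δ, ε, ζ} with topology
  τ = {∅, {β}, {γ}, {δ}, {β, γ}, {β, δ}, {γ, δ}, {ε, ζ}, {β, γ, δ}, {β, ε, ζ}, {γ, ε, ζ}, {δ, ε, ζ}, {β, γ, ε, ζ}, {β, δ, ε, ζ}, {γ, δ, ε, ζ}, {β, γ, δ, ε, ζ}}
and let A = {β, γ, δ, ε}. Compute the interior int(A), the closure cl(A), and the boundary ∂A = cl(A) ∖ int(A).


int(A) = {β, γ, δ}, cl(A) = {β, γ, δ, ε, ζ}, ∂A = {ε, ζ}.

Closed sets in (X, τ) are complements of opens:
  closed(X, τ) = {∅, {β}, {γ}, {δ}, {β, γ}, {β, δ}, {γ, δ}, {ε, ζ}, {β, γ, δ}, {β, ε, ζ}, {γ, ε, ζ}, {δ, ε, ζ}, {β, γ, ε, ζ}, {β, δ, ε, ζ}, {γ, δ, ε, ζ}, {β, γ, δ, ε, ζ}}.
int(A) = ⋃ {U ∈ τ : U ⊆ A}. Opens contained in A: ∅, {β}, {γ}, {δ}, {β, γ}, {β, δ}, {γ, δ}, {β, γ, δ}.
Taking the union of these: int(A) = {β, γ, δ}.
cl(A) = ⋂ {C closed : A ⊆ C}. Closed sets containing A: {β, γ, δ, ε, ζ}.
Intersecting these: cl(A) = {β, γ, δ, ε, ζ}.
∂A = cl(A) ∖ int(A) = {β, γ, δ, ε, ζ} ∖ {β, γ, δ} = {ε, ζ}.


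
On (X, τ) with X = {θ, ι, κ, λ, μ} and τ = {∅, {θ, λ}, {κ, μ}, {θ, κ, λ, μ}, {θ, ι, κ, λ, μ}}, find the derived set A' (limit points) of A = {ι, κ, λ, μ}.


A' = {θ, ι, κ, μ}

For each x ∈ X, list the open sets U ∈ τ with x ∈ U, then check whether U ∩ (A ∖ {x}) ≠ ∅ for every such U.
  x = θ: opens ∋ x are {θ, λ}, {θ, κ, λ, μ}, {θ, ι, κ, λ, μ}; each meets A ∖ {θ}, so x IS a limit point.
  x = ι: opens ∋ x are {θ, ι, κ, λ, μ}; each meets A ∖ {ι}, so x IS a limit point.
  x = κ: opens ∋ x are {κ, μ}, {θ, κ, λ, μ}, {θ, ι, κ, λ, μ}; each meets A ∖ {κ}, so x IS a limit point.
  x = λ: open {θ, λ} ∋ x has {θ, λ} ∩ (A ∖ {λ}) = ∅, so x is NOT a limit point.
  x = μ: opens ∋ x are {κ, μ}, {θ, κ, λ, μ}, {θ, ι, κ, λ, μ}; each meets A ∖ {μ}, so x IS a limit point.
Collecting: A' = {θ, ι, κ, μ}.


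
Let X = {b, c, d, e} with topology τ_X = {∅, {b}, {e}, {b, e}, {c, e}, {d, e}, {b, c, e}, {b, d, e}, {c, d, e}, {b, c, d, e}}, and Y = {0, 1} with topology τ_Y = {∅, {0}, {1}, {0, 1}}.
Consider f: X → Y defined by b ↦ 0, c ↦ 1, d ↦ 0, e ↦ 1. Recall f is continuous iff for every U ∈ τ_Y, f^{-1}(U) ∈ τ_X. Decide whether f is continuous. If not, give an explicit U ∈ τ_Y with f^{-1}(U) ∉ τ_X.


f is NOT continuous.

Compute f^{-1}(U) for each U ∈ τ_Y:
  U = ∅: f^{-1}(U) = ∅ ∈ τ_X ✓.
  U = {0}: f^{-1}(U) = {b, d} ∉ τ_X ✗.
  U = {1}: f^{-1}(U) = {c, e} ∈ τ_X ✓.
  U = {0, 1}: f^{-1}(U) = {b, c, d, e} ∈ τ_X ✓.
Found U = {0} with f^{-1}(U) = {b, d} not in τ_X. Therefore f is NOT continuous.


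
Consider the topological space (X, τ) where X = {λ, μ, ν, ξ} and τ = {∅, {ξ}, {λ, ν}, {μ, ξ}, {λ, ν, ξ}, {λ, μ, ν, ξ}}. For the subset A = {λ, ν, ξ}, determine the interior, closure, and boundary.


int(A) = {λ, ν, ξ}, cl(A) = {λ, μ, ν, ξ}, ∂A = {μ}.

Closed sets in (X, τ) are complements of opens:
  closed(X, τ) = {∅, {μ}, {λ, ν}, {μ, ξ}, {λ, μ, ν}, {λ, μ, ν, ξ}}.
int(A) = ⋃ {U ∈ τ : U ⊆ A}. Opens contained in A: ∅, {ξ}, {λ, ν}, {λ, ν, ξ}.
Taking the union of these: int(A) = {λ, ν, ξ}.
cl(A) = ⋂ {C closed : A ⊆ C}. Closed sets containing A: {λ, μ, ν, ξ}.
Intersecting these: cl(A) = {λ, μ, ν, ξ}.
∂A = cl(A) ∖ int(A) = {λ, μ, ν, ξ} ∖ {λ, ν, ξ} = {μ}.


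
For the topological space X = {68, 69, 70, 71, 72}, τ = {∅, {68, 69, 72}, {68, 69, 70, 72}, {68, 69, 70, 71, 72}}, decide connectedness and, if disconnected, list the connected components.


(X, τ) is connected.

Find clopen sets (U ∈ τ with X ∖ U ∈ τ):
  U = ∅, X ∖ U = {68, 69, 70, 71, 72} — both open, so U is clopen.
  U = {68, 69, 70, 71, 72}, X ∖ U = ∅ — both open, so U is clopen.
Only trivial clopens (∅ and X) exist, so (X, τ) is connected.
Compute connected components by grouping points that agree on all clopens:
  component: {68, 69, 70, 71, 72}


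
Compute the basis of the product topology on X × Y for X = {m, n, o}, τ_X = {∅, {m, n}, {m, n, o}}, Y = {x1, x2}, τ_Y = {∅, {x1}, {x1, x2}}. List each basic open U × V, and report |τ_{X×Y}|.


Basis B = {∅ × ∅, {m, n} × {x1}, {m, n, o} × {x1}, {m, n} × {x1, x2}, {m, n, o} × {x1, x2}}; |τ_{X×Y}| = 6.

Enumerate products U × V with U ∈ τ_X, V ∈ τ_Y (deduplicated):
  ∅ × ∅ = {} (∅)
  {m, n} × {x1} = {(m,x1), (n,x1)}
  {m, n, o} × {x1} = {(m,x1), (n,x1), (o,x1)}
  {m, n} × {x1, x2} = {(m,x1), (m,x2), (n,x1), (n,x2)}
  {m, n, o} × {x1, x2} = {(m,x1), (m,x2), (n,x1), (n,x2), (o,x1), (o,x2)}
These 5 distinct sets form the basis B.
Close under arbitrary unions to get τ_{X×Y}; counting gives |τ_{X×Y}| = 6.


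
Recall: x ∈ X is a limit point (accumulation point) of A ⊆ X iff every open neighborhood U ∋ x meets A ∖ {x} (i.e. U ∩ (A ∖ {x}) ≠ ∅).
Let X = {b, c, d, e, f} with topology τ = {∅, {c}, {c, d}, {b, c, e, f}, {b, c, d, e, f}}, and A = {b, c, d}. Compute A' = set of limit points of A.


A' = {b, d, e, f}

For each x ∈ X, list the open sets U ∈ τ with x ∈ U, then check whether U ∩ (A ∖ {x}) ≠ ∅ for every such U.
  x = b: opens ∋ x are {b, c, e, f}, {b, c, d, e, f}; each meets A ∖ {b}, so x IS a limit point.
  x = c: open {c} ∋ x has {c} ∩ (A ∖ {c}) = ∅, so x is NOT a limit point.
  x = d: opens ∋ x are {c, d}, {b, c, d, e, f}; each meets A ∖ {d}, so x IS a limit point.
  x = e: opens ∋ x are {b, c, e, f}, {b, c, d, e, f}; each meets A ∖ {e}, so x IS a limit point.
  x = f: opens ∋ x are {b, c, e, f}, {b, c, d, e, f}; each meets A ∖ {f}, so x IS a limit point.
Collecting: A' = {b, d, e, f}.


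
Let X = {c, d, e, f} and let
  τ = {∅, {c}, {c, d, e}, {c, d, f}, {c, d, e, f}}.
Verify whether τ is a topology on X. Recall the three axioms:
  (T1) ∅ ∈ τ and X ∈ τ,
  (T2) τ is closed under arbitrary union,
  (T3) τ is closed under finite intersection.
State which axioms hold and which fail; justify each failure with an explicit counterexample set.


τ is NOT a topology on X.

Axiom (T1): ∅ ∈ τ? Yes; X ∈ τ? Yes.
Axiom (T2/T3): check pairwise unions and intersections of members of τ.
Counterexample for (T3): {c, d, e} ∩ {c, d, f} = {c, d} ∉ τ. Therefore τ is NOT a topology.


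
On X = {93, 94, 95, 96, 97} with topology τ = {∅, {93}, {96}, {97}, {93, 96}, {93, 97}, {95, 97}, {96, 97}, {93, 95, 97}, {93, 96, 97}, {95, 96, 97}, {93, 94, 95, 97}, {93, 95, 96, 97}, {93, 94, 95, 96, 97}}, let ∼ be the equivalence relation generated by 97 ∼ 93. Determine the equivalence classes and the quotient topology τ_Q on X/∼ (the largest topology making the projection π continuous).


X/∼ = {[93=97], [94], [95], [96]}; |τ_Q| = 8.

Equivalence classes: [93=97], [94], [95], [96].
Quotient map π: X → X/∼ sends 93 ↦ [93=97], 94 ↦ [94], 95 ↦ [95], 96 ↦ [96], 97 ↦ [93=97].
For each subset V ⊆ X/∼, compute π^{-1}(V) ⊆ X and check whether π^{-1}(V) ∈ τ. V is open in τ_Q iff π^{-1}(V) ∈ τ.
  V = {}: π^{-1}(V) = ∅ ∈ τ ✓.
  V = {[93=97]}: π^{-1}(V) = {93, 97} ∈ τ ✓.
  V = {[94]}: π^{-1}(V) = {94} ∉ τ ✗.
  V = {[93=97], [94]}: π^{-1}(V) = {93, 94, 97} ∉ τ ✗.
  V = {[95]}: π^{-1}(V) = {95} ∉ τ ✗.
  V = {[93=97], [95]}: π^{-1}(V) = {93, 95, 97} ∈ τ ✓.
  V = {[94], [95]}: π^{-1}(V) = {94, 95} ∉ τ ✗.
  V = {[93=97], [94], [95]}: π^{-1}(V) = {93, 94, 95, 97} ∈ τ ✓.
  V = {[96]}: π^{-1}(V) = {96} ∈ τ ✓.
  V = {[93=97], [96]}: π^{-1}(V) = {93, 96, 97} ∈ τ ✓.
  V = {[94], [96]}: π^{-1}(V) = {94, 96} ∉ τ ✗.
  V = {[93=97], [94], [96]}: π^{-1}(V) = {93, 94, 96, 97} ∉ τ ✗.
  V = {[95], [96]}: π^{-1}(V) = {95, 96} ∉ τ ✗.
  V = {[93=97], [95], [96]}: π^{-1}(V) = {93, 95, 96, 97} ∈ τ ✓.
  V = {[94], [95], [96]}: π^{-1}(V) = {94, 95, 96} ∉ τ ✗.
  V = {[93=97], [94], [95], [96]}: π^{-1}(V) = {93, 94, 95, 96, 97} ∈ τ ✓.
Open sets in the quotient: τ_Q = {{}, {[93=97]}, {[93=97], [95]}, {[93=97], [94], [95]}, {[96]}, {[93=97], [96]}, {[93=97], [95], [96]}, {[93=97], [94], [95], [96]}} (8 elements).


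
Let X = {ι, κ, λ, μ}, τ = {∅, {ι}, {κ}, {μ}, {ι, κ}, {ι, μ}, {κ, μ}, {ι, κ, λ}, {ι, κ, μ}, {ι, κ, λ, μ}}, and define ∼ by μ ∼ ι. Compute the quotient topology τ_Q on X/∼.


X/∼ = {[ι=μ], [κ], [λ]}; |τ_Q| = 5.

Equivalence classes: [ι=μ], [κ], [λ].
Quotient map π: X → X/∼ sends ι ↦ [ι=μ], κ ↦ [κ], λ ↦ [λ], μ ↦ [ι=μ].
For each subset V ⊆ X/∼, compute π^{-1}(V) ⊆ X and check whether π^{-1}(V) ∈ τ. V is open in τ_Q iff π^{-1}(V) ∈ τ.
  V = {}: π^{-1}(V) = ∅ ∈ τ ✓.
  V = {[ι=μ]}: π^{-1}(V) = {ι, μ} ∈ τ ✓.
  V = {[κ]}: π^{-1}(V) = {κ} ∈ τ ✓.
  V = {[ι=μ], [κ]}: π^{-1}(V) = {ι, κ, μ} ∈ τ ✓.
  V = {[λ]}: π^{-1}(V) = {λ} ∉ τ ✗.
  V = {[ι=μ], [λ]}: π^{-1}(V) = {ι, λ, μ} ∉ τ ✗.
  V = {[κ], [λ]}: π^{-1}(V) = {κ, λ} ∉ τ ✗.
  V = {[ι=μ], [κ], [λ]}: π^{-1}(V) = {ι, κ, λ, μ} ∈ τ ✓.
Open sets in the quotient: τ_Q = {{}, {[ι=μ]}, {[κ]}, {[ι=μ], [κ]}, {[ι=μ], [κ], [λ]}} (5 elements).


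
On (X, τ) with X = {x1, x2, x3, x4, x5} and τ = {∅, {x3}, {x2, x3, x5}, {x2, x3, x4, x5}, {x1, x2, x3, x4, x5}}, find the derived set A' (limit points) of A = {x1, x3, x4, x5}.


A' = {x1, x2, x4, x5}

For each x ∈ X, list the open sets U ∈ τ with x ∈ U, then check whether U ∩ (A ∖ {x}) ≠ ∅ for every such U.
  x = x1: opens ∋ x are {x1, x2, x3, x4, x5}; each meets A ∖ {x1}, so x IS a limit point.
  x = x2: opens ∋ x are {x2, x3, x5}, {x2, x3, x4, x5}, {x1, x2, x3, x4, x5}; each meets A ∖ {x2}, so x IS a limit point.
  x = x3: open {x3} ∋ x has {x3} ∩ (A ∖ {x3}) = ∅, so x is NOT a limit point.
  x = x4: opens ∋ x are {x2, x3, x4, x5}, {x1, x2, x3, x4, x5}; each meets A ∖ {x4}, so x IS a limit point.
  x = x5: opens ∋ x are {x2, x3, x5}, {x2, x3, x4, x5}, {x1, x2, x3, x4, x5}; each meets A ∖ {x5}, so x IS a limit point.
Collecting: A' = {x1, x2, x4, x5}.


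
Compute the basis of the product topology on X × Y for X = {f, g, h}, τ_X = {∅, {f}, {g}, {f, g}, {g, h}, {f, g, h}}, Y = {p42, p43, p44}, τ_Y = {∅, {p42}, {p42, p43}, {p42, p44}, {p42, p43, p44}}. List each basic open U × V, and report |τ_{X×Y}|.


Basis B = {∅ × ∅, {f} × {p42}, {g} × {p42}, {f} × {p42, p43}, {f} × {p42, p44}, {f, g} × {p42}, {g} × {p42, p43}, {g} × {p42, p44}, {g, h} × {p42}, {f} × {p42, p43, p44}, {f, g, h} × {p42}, {g} × {p42, p43, p44}, {f, g} × {p42, p43}, {f, g} × {p42, p44}, {g, h} × {p42, p43}, {g, h} × {p42, p44}, {f, g} × {p42, p43, p44}, {f, g, h} × {p42, p43}, {f, g, h} × {p42, p44}, {g, h} × {p42, p43, p44}, {f, g, h} × {p42, p43, p44}}; |τ_{X×Y}| = 70.

Enumerate products U × V with U ∈ τ_X, V ∈ τ_Y (deduplicated):
  ∅ × ∅ = {} (∅)
  {f} × {p42} = {(f,p42)}
  {g} × {p42} = {(g,p42)}
  {f} × {p42, p43} = {(f,p42), (f,p43)}
  {f} × {p42, p44} = {(f,p42), (f,p44)}
  {f, g} × {p42} = {(f,p42), (g,p42)}
  {g} × {p42, p43} = {(g,p42), (g,p43)}
  {g} × {p42, p44} = {(g,p42), (g,p44)}
  {g, h} × {p42} = {(g,p42), (h,p42)}
  {f} × {p42, p43, p44} = {(f,p42), (f,p43), (f,p44)}
  {f, g, h} × {p42} = {(f,p42), (g,p42), (h,p42)}
  {g} × {p42, p43, p44} = {(g,p42), (g,p43), (g,p44)}
  {f, g} × {p42, p43} = {(f,p42), (f,p43), (g,p42), (g,p43)}
  {f, g} × {p42, p44} = {(f,p42), (f,p44), (g,p42), (g,p44)}
  {g, h} × {p42, p43} = {(g,p42), (g,p43), (h,p42), (h,p43)}
  {g, h} × {p42, p44} = {(g,p42), (g,p44), (h,p42), (h,p44)}
  {f, g} × {p42, p43, p44} = {(f,p42), (f,p43), (f,p44), (g,p42), (g,p43), (g,p44)}
  {f, g, h} × {p42, p43} = {(f,p42), (f,p43), (g,p42), (g,p43), (h,p42), (h,p43)}
  {f, g, h} × {p42, p44} = {(f,p42), (f,p44), (g,p42), (g,p44), (h,p42), (h,p44)}
  {g, h} × {p42, p43, p44} = {(g,p42), (g,p43), (g,p44), (h,p42), (h,p43), (h,p44)}
  {f, g, h} × {p42, p43, p44} = {(f,p42), (f,p43), (f,p44), (g,p42), (g,p43), (g,p44), (h,p42), (h,p43), (h,p44)}
These 21 distinct sets form the basis B.
Close under arbitrary unions to get τ_{X×Y}; counting gives |τ_{X×Y}| = 70.


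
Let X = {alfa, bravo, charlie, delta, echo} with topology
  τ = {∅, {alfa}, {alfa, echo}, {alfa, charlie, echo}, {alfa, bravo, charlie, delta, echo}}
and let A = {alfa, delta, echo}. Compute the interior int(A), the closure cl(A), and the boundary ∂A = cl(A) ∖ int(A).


int(A) = {alfa, echo}, cl(A) = {alfa, bravo, charlie, delta, echo}, ∂A = {bravo, charlie, delta}.

Closed sets in (X, τ) are complements of opens:
  closed(X, τ) = {∅, {bravo, delta}, {bravo, charlie, delta}, {bravo, charlie, delta, echo}, {alfa, bravo, charlie, delta, echo}}.
int(A) = ⋃ {U ∈ τ : U ⊆ A}. Opens contained in A: ∅, {alfa}, {alfa, echo}.
Taking the union of these: int(A) = {alfa, echo}.
cl(A) = ⋂ {C closed : A ⊆ C}. Closed sets containing A: {alfa, bravo, charlie, delta, echo}.
Intersecting these: cl(A) = {alfa, bravo, charlie, delta, echo}.
∂A = cl(A) ∖ int(A) = {alfa, bravo, charlie, delta, echo} ∖ {alfa, echo} = {bravo, charlie, delta}.


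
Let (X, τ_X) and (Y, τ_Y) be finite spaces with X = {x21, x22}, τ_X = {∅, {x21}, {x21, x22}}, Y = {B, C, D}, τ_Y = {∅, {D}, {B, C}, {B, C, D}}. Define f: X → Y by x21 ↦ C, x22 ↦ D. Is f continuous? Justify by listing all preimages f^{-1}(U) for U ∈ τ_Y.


f is NOT continuous.

Compute f^{-1}(U) for each U ∈ τ_Y:
  U = ∅: f^{-1}(U) = ∅ ∈ τ_X ✓.
  U = {D}: f^{-1}(U) = {x22} ∉ τ_X ✗.
  U = {B, C}: f^{-1}(U) = {x21} ∈ τ_X ✓.
  U = {B, C, D}: f^{-1}(U) = {x21, x22} ∈ τ_X ✓.
Found U = {D} with f^{-1}(U) = {x22} not in τ_X. Therefore f is NOT continuous.


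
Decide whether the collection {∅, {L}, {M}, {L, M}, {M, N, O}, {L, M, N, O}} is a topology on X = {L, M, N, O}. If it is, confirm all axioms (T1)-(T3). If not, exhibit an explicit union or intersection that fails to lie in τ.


τ IS a topology on X.

Axiom (T1): ∅ ∈ τ? Yes; X ∈ τ? Yes.
Axiom (T2/T3): check pairwise unions and intersections of members of τ.
All pairwise intersections and unions checked — each lies in τ. Therefore τ satisfies (T1), (T2), (T3): it IS a topology on X.


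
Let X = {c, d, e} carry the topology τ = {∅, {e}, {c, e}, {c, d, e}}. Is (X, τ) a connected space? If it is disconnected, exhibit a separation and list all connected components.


(X, τ) is connected.

Find clopen sets (U ∈ τ with X ∖ U ∈ τ):
  U = ∅, X ∖ U = {c, d, e} — both open, so U is clopen.
  U = {c, d, e}, X ∖ U = ∅ — both open, so U is clopen.
Only trivial clopens (∅ and X) exist, so (X, τ) is connected.
Compute connected components by grouping points that agree on all clopens:
  component: {c, d, e}


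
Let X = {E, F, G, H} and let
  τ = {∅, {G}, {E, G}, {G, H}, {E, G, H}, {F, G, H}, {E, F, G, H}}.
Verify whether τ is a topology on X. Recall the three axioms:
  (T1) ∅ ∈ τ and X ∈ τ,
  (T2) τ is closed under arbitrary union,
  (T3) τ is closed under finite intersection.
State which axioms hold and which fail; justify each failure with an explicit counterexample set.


τ IS a topology on X.

Axiom (T1): ∅ ∈ τ? Yes; X ∈ τ? Yes.
Axiom (T2/T3): check pairwise unions and intersections of members of τ.
All pairwise intersections and unions checked — each lies in τ. Therefore τ satisfies (T1), (T2), (T3): it IS a topology on X.


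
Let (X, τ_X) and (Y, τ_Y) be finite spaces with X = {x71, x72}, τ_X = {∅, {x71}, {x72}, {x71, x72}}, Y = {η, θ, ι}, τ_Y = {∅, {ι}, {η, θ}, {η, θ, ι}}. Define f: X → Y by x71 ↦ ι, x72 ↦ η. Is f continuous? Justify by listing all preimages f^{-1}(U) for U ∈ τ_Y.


f IS continuous.

Compute f^{-1}(U) for each U ∈ τ_Y:
  U = ∅: f^{-1}(U) = ∅ ∈ τ_X ✓.
  U = {ι}: f^{-1}(U) = {x71} ∈ τ_X ✓.
  U = {η, θ}: f^{-1}(U) = {x72} ∈ τ_X ✓.
  U = {η, θ, ι}: f^{-1}(U) = {x71, x72} ∈ τ_X ✓.
Every preimage lies in τ_X, so f IS continuous.


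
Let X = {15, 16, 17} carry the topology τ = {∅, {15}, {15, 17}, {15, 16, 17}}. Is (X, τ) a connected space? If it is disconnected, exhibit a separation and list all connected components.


(X, τ) is connected.

Find clopen sets (U ∈ τ with X ∖ U ∈ τ):
  U = ∅, X ∖ U = {15, 16, 17} — both open, so U is clopen.
  U = {15, 16, 17}, X ∖ U = ∅ — both open, so U is clopen.
Only trivial clopens (∅ and X) exist, so (X, τ) is connected.
Compute connected components by grouping points that agree on all clopens:
  component: {15, 16, 17}


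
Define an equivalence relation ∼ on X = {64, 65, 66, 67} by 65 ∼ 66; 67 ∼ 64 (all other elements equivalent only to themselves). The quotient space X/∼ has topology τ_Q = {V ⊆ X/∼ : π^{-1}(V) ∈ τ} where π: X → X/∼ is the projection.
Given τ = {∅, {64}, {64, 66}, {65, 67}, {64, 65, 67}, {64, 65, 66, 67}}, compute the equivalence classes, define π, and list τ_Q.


X/∼ = {[64=67], [65=66]}; |τ_Q| = 2.

Equivalence classes: [64=67], [65=66].
Quotient map π: X → X/∼ sends 64 ↦ [64=67], 65 ↦ [65=66], 66 ↦ [65=66], 67 ↦ [64=67].
For each subset V ⊆ X/∼, compute π^{-1}(V) ⊆ X and check whether π^{-1}(V) ∈ τ. V is open in τ_Q iff π^{-1}(V) ∈ τ.
  V = {}: π^{-1}(V) = ∅ ∈ τ ✓.
  V = {[64=67]}: π^{-1}(V) = {64, 67} ∉ τ ✗.
  V = {[65=66]}: π^{-1}(V) = {65, 66} ∉ τ ✗.
  V = {[64=67], [65=66]}: π^{-1}(V) = {64, 65, 66, 67} ∈ τ ✓.
Open sets in the quotient: τ_Q = {{}, {[64=67], [65=66]}} (2 elements).


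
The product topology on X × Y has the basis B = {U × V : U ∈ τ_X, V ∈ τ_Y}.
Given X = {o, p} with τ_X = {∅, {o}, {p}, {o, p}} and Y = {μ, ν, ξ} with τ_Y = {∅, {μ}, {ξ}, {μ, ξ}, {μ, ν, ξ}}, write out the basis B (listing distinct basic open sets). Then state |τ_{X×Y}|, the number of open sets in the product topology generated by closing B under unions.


Basis B = {∅ × ∅, {o} × {μ}, {o} × {ξ}, {p} × {μ}, {p} × {ξ}, {o} × {μ, ξ}, {o, p} × {μ}, {o, p} × {ξ}, {p} × {μ, ξ}, {o} × {μ, ν, ξ}, {p} × {μ, ν, ξ}, {o, p} × {μ, ξ}, {o, p} × {μ, ν, ξ}}; |τ_{X×Y}| = 25.

Enumerate products U × V with U ∈ τ_X, V ∈ τ_Y (deduplicated):
  ∅ × ∅ = {} (∅)
  {o} × {μ} = {(o,μ)}
  {o} × {ξ} = {(o,ξ)}
  {p} × {μ} = {(p,μ)}
  {p} × {ξ} = {(p,ξ)}
  {o} × {μ, ξ} = {(o,μ), (o,ξ)}
  {o, p} × {μ} = {(o,μ), (p,μ)}
  {o, p} × {ξ} = {(o,ξ), (p,ξ)}
  {p} × {μ, ξ} = {(p,μ), (p,ξ)}
  {o} × {μ, ν, ξ} = {(o,μ), (o,ν), (o,ξ)}
  {p} × {μ, ν, ξ} = {(p,μ), (p,ν), (p,ξ)}
  {o, p} × {μ, ξ} = {(o,μ), (o,ξ), (p,μ), (p,ξ)}
  {o, p} × {μ, ν, ξ} = {(o,μ), (o,ν), (o,ξ), (p,μ), (p,ν), (p,ξ)}
These 13 distinct sets form the basis B.
Close under arbitrary unions to get τ_{X×Y}; counting gives |τ_{X×Y}| = 25.


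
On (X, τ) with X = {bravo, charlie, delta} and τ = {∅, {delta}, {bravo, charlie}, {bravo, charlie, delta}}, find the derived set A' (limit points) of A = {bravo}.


A' = {charlie}

For each x ∈ X, list the open sets U ∈ τ with x ∈ U, then check whether U ∩ (A ∖ {x}) ≠ ∅ for every such U.
  x = bravo: open {bravo, charlie} ∋ x has {bravo, charlie} ∩ (A ∖ {bravo}) = ∅, so x is NOT a limit point.
  x = charlie: opens ∋ x are {bravo, charlie}, {bravo, charlie, delta}; each meets A ∖ {charlie}, so x IS a limit point.
  x = delta: open {delta} ∋ x has {delta} ∩ (A ∖ {delta}) = ∅, so x is NOT a limit point.
Collecting: A' = {charlie}.


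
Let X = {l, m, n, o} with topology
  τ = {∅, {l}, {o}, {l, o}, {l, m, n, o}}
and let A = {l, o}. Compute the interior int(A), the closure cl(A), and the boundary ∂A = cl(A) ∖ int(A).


int(A) = {l, o}, cl(A) = {l, m, n, o}, ∂A = {m, n}.

Closed sets in (X, τ) are complements of opens:
  closed(X, τ) = {∅, {m, n}, {l, m, n}, {m, n, o}, {l, m, n, o}}.
int(A) = ⋃ {U ∈ τ : U ⊆ A}. Opens contained in A: ∅, {l}, {o}, {l, o}.
Taking the union of these: int(A) = {l, o}.
cl(A) = ⋂ {C closed : A ⊆ C}. Closed sets containing A: {l, m, n, o}.
Intersecting these: cl(A) = {l, m, n, o}.
∂A = cl(A) ∖ int(A) = {l, m, n, o} ∖ {l, o} = {m, n}.


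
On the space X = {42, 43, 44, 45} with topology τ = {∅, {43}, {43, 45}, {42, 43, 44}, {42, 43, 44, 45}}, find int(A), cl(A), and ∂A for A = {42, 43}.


int(A) = {43}, cl(A) = {42, 43, 44, 45}, ∂A = {42, 44, 45}.

Closed sets in (X, τ) are complements of opens:
  closed(X, τ) = {∅, {45}, {42, 44}, {42, 44, 45}, {42, 43, 44, 45}}.
int(A) = ⋃ {U ∈ τ : U ⊆ A}. Opens contained in A: ∅, {43}.
Taking the union of these: int(A) = {43}.
cl(A) = ⋂ {C closed : A ⊆ C}. Closed sets containing A: {42, 43, 44, 45}.
Intersecting these: cl(A) = {42, 43, 44, 45}.
∂A = cl(A) ∖ int(A) = {42, 43, 44, 45} ∖ {43} = {42, 44, 45}.


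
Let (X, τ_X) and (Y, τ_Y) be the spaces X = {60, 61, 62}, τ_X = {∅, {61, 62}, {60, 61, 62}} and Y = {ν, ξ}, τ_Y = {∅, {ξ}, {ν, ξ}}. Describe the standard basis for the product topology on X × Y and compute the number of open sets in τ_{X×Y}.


Basis B = {∅ × ∅, {61, 62} × {ξ}, {60, 61, 62} × {ξ}, {61, 62} × {ν, ξ}, {60, 61, 62} × {ν, ξ}}; |τ_{X×Y}| = 6.

Enumerate products U × V with U ∈ τ_X, V ∈ τ_Y (deduplicated):
  ∅ × ∅ = {} (∅)
  {61, 62} × {ξ} = {(61,ξ), (62,ξ)}
  {60, 61, 62} × {ξ} = {(60,ξ), (61,ξ), (62,ξ)}
  {61, 62} × {ν, ξ} = {(61,ν), (61,ξ), (62,ν), (62,ξ)}
  {60, 61, 62} × {ν, ξ} = {(60,ν), (60,ξ), (61,ν), (61,ξ), (62,ν), (62,ξ)}
These 5 distinct sets form the basis B.
Close under arbitrary unions to get τ_{X×Y}; counting gives |τ_{X×Y}| = 6.


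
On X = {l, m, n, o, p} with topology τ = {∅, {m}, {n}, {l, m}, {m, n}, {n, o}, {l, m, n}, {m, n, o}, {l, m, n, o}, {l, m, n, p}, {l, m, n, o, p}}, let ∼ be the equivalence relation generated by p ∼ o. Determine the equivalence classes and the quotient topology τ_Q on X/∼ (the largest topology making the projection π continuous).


X/∼ = {[l], [m], [n], [o=p]}; |τ_Q| = 7.

Equivalence classes: [l], [m], [n], [o=p].
Quotient map π: X → X/∼ sends l ↦ [l], m ↦ [m], n ↦ [n], o ↦ [o=p], p ↦ [o=p].
For each subset V ⊆ X/∼, compute π^{-1}(V) ⊆ X and check whether π^{-1}(V) ∈ τ. V is open in τ_Q iff π^{-1}(V) ∈ τ.
  V = {}: π^{-1}(V) = ∅ ∈ τ ✓.
  V = {[l]}: π^{-1}(V) = {l} ∉ τ ✗.
  V = {[m]}: π^{-1}(V) = {m} ∈ τ ✓.
  V = {[l], [m]}: π^{-1}(V) = {l, m} ∈ τ ✓.
  V = {[n]}: π^{-1}(V) = {n} ∈ τ ✓.
  V = {[l], [n]}: π^{-1}(V) = {l, n} ∉ τ ✗.
  V = {[m], [n]}: π^{-1}(V) = {m, n} ∈ τ ✓.
  V = {[l], [m], [n]}: π^{-1}(V) = {l, m, n} ∈ τ ✓.
  V = {[o=p]}: π^{-1}(V) = {o, p} ∉ τ ✗.
  V = {[l], [o=p]}: π^{-1}(V) = {l, o, p} ∉ τ ✗.
  V = {[m], [o=p]}: π^{-1}(V) = {m, o, p} ∉ τ ✗.
  V = {[l], [m], [o=p]}: π^{-1}(V) = {l, m, o, p} ∉ τ ✗.
  V = {[n], [o=p]}: π^{-1}(V) = {n, o, p} ∉ τ ✗.
  V = {[l], [n], [o=p]}: π^{-1}(V) = {l, n, o, p} ∉ τ ✗.
  V = {[m], [n], [o=p]}: π^{-1}(V) = {m, n, o, p} ∉ τ ✗.
  V = {[l], [m], [n], [o=p]}: π^{-1}(V) = {l, m, n, o, p} ∈ τ ✓.
Open sets in the quotient: τ_Q = {{}, {[m]}, {[l], [m]}, {[n]}, {[m], [n]}, {[l], [m], [n]}, {[l], [m], [n], [o=p]}} (7 elements).


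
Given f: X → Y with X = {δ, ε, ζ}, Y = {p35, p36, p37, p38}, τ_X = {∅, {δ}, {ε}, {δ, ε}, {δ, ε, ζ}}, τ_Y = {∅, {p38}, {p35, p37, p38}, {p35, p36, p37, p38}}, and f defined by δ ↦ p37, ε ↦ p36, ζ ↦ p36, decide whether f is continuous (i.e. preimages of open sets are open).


f IS continuous.

Compute f^{-1}(U) for each U ∈ τ_Y:
  U = ∅: f^{-1}(U) = ∅ ∈ τ_X ✓.
  U = {p38}: f^{-1}(U) = ∅ ∈ τ_X ✓.
  U = {p35, p37, p38}: f^{-1}(U) = {δ} ∈ τ_X ✓.
  U = {p35, p36, p37, p38}: f^{-1}(U) = {δ, ε, ζ} ∈ τ_X ✓.
Every preimage lies in τ_X, so f IS continuous.


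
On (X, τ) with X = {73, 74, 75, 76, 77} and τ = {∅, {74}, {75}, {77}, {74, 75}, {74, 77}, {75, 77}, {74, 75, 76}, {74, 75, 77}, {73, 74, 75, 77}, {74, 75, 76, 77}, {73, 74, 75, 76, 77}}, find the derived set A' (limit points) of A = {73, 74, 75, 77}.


A' = {73, 76}

For each x ∈ X, list the open sets U ∈ τ with x ∈ U, then check whether U ∩ (A ∖ {x}) ≠ ∅ for every such U.
  x = 73: opens ∋ x are {73, 74, 75, 77}, {73, 74, 75, 76, 77}; each meets A ∖ {73}, so x IS a limit point.
  x = 74: open {74} ∋ x has {74} ∩ (A ∖ {74}) = ∅, so x is NOT a limit point.
  x = 75: open {75} ∋ x has {75} ∩ (A ∖ {75}) = ∅, so x is NOT a limit point.
  x = 76: opens ∋ x are {74, 75, 76}, {74, 75, 76, 77}, {73, 74, 75, 76, 77}; each meets A ∖ {76}, so x IS a limit point.
  x = 77: open {77} ∋ x has {77} ∩ (A ∖ {77}) = ∅, so x is NOT a limit point.
Collecting: A' = {73, 76}.
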